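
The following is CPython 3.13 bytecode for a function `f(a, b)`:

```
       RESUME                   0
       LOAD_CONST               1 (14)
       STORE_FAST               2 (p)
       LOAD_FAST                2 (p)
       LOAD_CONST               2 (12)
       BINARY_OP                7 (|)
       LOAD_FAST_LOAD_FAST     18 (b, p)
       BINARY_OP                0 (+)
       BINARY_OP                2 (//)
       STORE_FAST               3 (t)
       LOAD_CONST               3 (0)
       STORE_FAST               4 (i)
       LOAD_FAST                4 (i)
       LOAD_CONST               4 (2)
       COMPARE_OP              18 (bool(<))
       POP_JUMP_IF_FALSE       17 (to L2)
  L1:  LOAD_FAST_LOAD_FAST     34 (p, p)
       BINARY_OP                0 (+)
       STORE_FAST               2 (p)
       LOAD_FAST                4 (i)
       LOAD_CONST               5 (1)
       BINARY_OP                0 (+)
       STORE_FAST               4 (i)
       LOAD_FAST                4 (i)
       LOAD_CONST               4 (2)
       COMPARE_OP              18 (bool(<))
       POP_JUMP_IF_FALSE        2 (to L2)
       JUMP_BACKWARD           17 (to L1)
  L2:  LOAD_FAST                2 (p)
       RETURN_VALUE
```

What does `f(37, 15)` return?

LOAD_CONST → push 14. Stack: [14]
STORE_FAST p → p=14. Stack: []
LOAD_FAST p → push 14. Stack: [14]
LOAD_CONST → push 12. Stack: [14, 12]
BINARY_OP | → 14 | 12 = 14. Stack: [14]
LOAD_FAST_LOAD_FAST b,p → push 15,14. Stack: [14, 15, 14]
BINARY_OP + → 15 + 14 = 29. Stack: [14, 29]
BINARY_OP // → 14 // 29 = 0. Stack: [0]
STORE_FAST t → t=0. Stack: []
LOAD_CONST → push 0. Stack: [0]
STORE_FAST i → i=0. Stack: []
LOAD_FAST i → push 0. Stack: [0]
LOAD_CONST → push 2. Stack: [0, 2]
COMPARE_OP bool(<) → 0 vs 2 = True. Stack: [True]
POP_JUMP_IF_FALSE → pop True; no jump. Stack: []
LOAD_FAST_LOAD_FAST p,p → push 14,14. Stack: [14, 14]
BINARY_OP + → 14 + 14 = 28. Stack: [28]
STORE_FAST p → p=28. Stack: []
LOAD_FAST i → push 0. Stack: [0]
LOAD_CONST → push 1. Stack: [0, 1]
BINARY_OP + → 0 + 1 = 1. Stack: [1]
STORE_FAST i → i=1. Stack: []
LOAD_FAST i → push 1. Stack: [1]
LOAD_CONST → push 2. Stack: [1, 2]
COMPARE_OP bool(<) → 1 vs 2 = True. Stack: [True]
POP_JUMP_IF_FALSE → pop True; no jump. Stack: []
LOAD_FAST_LOAD_FAST p,p → push 28,28. Stack: [28, 28]
BINARY_OP + → 28 + 28 = 56. Stack: [56]
STORE_FAST p → p=56. Stack: []
LOAD_FAST i → push 1. Stack: [1]
LOAD_CONST → push 1. Stack: [1, 1]
BINARY_OP + → 1 + 1 = 2. Stack: [2]
STORE_FAST i → i=2. Stack: []
LOAD_FAST i → push 2. Stack: [2]
LOAD_CONST → push 2. Stack: [2, 2]
COMPARE_OP bool(<) → 2 vs 2 = False. Stack: [False]
POP_JUMP_IF_FALSE → pop False; jump. Stack: []
LOAD_FAST p → push 56. Stack: [56]
RETURN_VALUE → return 56.

56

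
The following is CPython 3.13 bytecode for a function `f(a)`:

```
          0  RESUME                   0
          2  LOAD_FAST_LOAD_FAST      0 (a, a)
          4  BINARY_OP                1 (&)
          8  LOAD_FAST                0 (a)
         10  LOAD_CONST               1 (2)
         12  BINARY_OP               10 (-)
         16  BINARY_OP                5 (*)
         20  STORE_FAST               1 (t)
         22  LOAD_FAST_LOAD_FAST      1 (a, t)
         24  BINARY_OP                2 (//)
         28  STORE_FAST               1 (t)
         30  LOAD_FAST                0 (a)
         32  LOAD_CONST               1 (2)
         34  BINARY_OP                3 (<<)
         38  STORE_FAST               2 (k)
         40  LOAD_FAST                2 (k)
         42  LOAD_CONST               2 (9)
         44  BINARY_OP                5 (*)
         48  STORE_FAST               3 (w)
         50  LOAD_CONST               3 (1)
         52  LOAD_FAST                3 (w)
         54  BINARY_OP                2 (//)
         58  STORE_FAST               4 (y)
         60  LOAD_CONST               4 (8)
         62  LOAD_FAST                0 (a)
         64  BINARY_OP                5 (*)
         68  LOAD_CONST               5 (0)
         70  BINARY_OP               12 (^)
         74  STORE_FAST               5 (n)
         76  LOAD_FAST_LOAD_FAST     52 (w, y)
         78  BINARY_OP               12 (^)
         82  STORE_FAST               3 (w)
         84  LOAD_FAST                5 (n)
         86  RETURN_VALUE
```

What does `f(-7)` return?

-56

LOAD_FAST_LOAD_FAST a,a → push -7,-7. Stack: [-7, -7]
BINARY_OP & → -7 & -7 = -7. Stack: [-7]
LOAD_FAST a → push -7. Stack: [-7, -7]
LOAD_CONST → push 2. Stack: [-7, -7, 2]
BINARY_OP - → -7 - 2 = -9. Stack: [-7, -9]
BINARY_OP * → -7 * -9 = 63. Stack: [63]
STORE_FAST t → t=63. Stack: []
LOAD_FAST_LOAD_FAST a,t → push -7,63. Stack: [-7, 63]
BINARY_OP // → -7 // 63 = -1. Stack: [-1]
STORE_FAST t → t=-1. Stack: []
LOAD_FAST a → push -7. Stack: [-7]
LOAD_CONST → push 2. Stack: [-7, 2]
BINARY_OP << → -7 << 2 = -28. Stack: [-28]
STORE_FAST k → k=-28. Stack: []
LOAD_FAST k → push -28. Stack: [-28]
LOAD_CONST → push 9. Stack: [-28, 9]
BINARY_OP * → -28 * 9 = -252. Stack: [-252]
STORE_FAST w → w=-252. Stack: []
LOAD_CONST → push 1. Stack: [1]
LOAD_FAST w → push -252. Stack: [1, -252]
BINARY_OP // → 1 // -252 = -1. Stack: [-1]
STORE_FAST y → y=-1. Stack: []
LOAD_CONST → push 8. Stack: [8]
LOAD_FAST a → push -7. Stack: [8, -7]
BINARY_OP * → 8 * -7 = -56. Stack: [-56]
LOAD_CONST → push 0. Stack: [-56, 0]
BINARY_OP ^ → -56 ^ 0 = -56. Stack: [-56]
STORE_FAST n → n=-56. Stack: []
LOAD_FAST_LOAD_FAST w,y → push -252,-1. Stack: [-252, -1]
BINARY_OP ^ → -252 ^ -1 = 251. Stack: [251]
STORE_FAST w → w=251. Stack: []
LOAD_FAST n → push -56. Stack: [-56]
RETURN_VALUE → return -56.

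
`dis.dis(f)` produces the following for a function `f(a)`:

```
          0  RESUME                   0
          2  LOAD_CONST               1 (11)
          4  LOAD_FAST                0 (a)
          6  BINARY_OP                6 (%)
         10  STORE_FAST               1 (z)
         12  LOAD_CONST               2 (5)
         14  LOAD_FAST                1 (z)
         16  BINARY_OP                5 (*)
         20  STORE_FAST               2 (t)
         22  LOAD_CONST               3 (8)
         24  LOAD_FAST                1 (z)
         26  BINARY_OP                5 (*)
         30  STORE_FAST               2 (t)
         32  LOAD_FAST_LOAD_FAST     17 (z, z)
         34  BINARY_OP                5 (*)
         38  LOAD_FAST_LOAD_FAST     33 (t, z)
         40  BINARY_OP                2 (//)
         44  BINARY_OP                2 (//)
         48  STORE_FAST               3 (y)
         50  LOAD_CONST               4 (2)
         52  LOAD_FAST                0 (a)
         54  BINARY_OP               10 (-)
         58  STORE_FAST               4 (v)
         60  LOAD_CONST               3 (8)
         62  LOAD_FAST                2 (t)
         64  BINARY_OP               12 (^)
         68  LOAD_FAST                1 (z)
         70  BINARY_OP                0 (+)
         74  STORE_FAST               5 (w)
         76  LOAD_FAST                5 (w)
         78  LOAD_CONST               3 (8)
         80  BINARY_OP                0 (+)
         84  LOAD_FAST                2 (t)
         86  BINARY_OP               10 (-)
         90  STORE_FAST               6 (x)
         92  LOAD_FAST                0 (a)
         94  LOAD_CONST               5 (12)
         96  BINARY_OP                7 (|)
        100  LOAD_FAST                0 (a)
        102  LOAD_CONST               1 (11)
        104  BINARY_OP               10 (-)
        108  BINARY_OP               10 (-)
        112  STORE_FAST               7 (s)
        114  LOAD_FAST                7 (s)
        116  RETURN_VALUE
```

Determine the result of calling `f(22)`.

LOAD_CONST → push 11. Stack: [11]
LOAD_FAST a → push 22. Stack: [11, 22]
BINARY_OP % → 11 % 22 = 11. Stack: [11]
STORE_FAST z → z=11. Stack: []
LOAD_CONST → push 5. Stack: [5]
LOAD_FAST z → push 11. Stack: [5, 11]
BINARY_OP * → 5 * 11 = 55. Stack: [55]
STORE_FAST t → t=55. Stack: []
LOAD_CONST → push 8. Stack: [8]
LOAD_FAST z → push 11. Stack: [8, 11]
BINARY_OP * → 8 * 11 = 88. Stack: [88]
STORE_FAST t → t=88. Stack: []
LOAD_FAST_LOAD_FAST z,z → push 11,11. Stack: [11, 11]
BINARY_OP * → 11 * 11 = 121. Stack: [121]
LOAD_FAST_LOAD_FAST t,z → push 88,11. Stack: [121, 88, 11]
BINARY_OP // → 88 // 11 = 8. Stack: [121, 8]
BINARY_OP // → 121 // 8 = 15. Stack: [15]
STORE_FAST y → y=15. Stack: []
LOAD_CONST → push 2. Stack: [2]
LOAD_FAST a → push 22. Stack: [2, 22]
BINARY_OP - → 2 - 22 = -20. Stack: [-20]
STORE_FAST v → v=-20. Stack: []
LOAD_CONST → push 8. Stack: [8]
LOAD_FAST t → push 88. Stack: [8, 88]
BINARY_OP ^ → 8 ^ 88 = 80. Stack: [80]
LOAD_FAST z → push 11. Stack: [80, 11]
BINARY_OP + → 80 + 11 = 91. Stack: [91]
STORE_FAST w → w=91. Stack: []
LOAD_FAST w → push 91. Stack: [91]
LOAD_CONST → push 8. Stack: [91, 8]
BINARY_OP + → 91 + 8 = 99. Stack: [99]
LOAD_FAST t → push 88. Stack: [99, 88]
BINARY_OP - → 99 - 88 = 11. Stack: [11]
STORE_FAST x → x=11. Stack: []
LOAD_FAST a → push 22. Stack: [22]
LOAD_CONST → push 12. Stack: [22, 12]
BINARY_OP | → 22 | 12 = 30. Stack: [30]
LOAD_FAST a → push 22. Stack: [30, 22]
LOAD_CONST → push 11. Stack: [30, 22, 11]
BINARY_OP - → 22 - 11 = 11. Stack: [30, 11]
BINARY_OP - → 30 - 11 = 19. Stack: [19]
STORE_FAST s → s=19. Stack: []
LOAD_FAST s → push 19. Stack: [19]
RETURN_VALUE → return 19.

19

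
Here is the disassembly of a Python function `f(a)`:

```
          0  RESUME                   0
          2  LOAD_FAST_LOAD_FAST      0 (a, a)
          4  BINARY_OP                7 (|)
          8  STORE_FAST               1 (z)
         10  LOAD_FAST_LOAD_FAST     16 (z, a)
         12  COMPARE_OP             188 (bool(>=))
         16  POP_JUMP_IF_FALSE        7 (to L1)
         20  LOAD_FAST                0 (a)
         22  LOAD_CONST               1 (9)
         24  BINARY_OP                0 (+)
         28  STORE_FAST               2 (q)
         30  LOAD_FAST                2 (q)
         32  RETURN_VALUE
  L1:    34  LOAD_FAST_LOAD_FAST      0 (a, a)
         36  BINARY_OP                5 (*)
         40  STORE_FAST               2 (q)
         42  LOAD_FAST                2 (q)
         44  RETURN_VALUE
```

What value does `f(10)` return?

19

LOAD_FAST_LOAD_FAST a,a → push 10,10. Stack: [10, 10]
BINARY_OP | → 10 | 10 = 10. Stack: [10]
STORE_FAST z → z=10. Stack: []
LOAD_FAST_LOAD_FAST z,a → push 10,10. Stack: [10, 10]
COMPARE_OP bool(>=) → 10 vs 10 = True. Stack: [True]
POP_JUMP_IF_FALSE → pop True; no jump. Stack: []
LOAD_FAST a → push 10. Stack: [10]
LOAD_CONST → push 9. Stack: [10, 9]
BINARY_OP + → 10 + 9 = 19. Stack: [19]
STORE_FAST q → q=19. Stack: []
LOAD_FAST q → push 19. Stack: [19]
RETURN_VALUE → return 19.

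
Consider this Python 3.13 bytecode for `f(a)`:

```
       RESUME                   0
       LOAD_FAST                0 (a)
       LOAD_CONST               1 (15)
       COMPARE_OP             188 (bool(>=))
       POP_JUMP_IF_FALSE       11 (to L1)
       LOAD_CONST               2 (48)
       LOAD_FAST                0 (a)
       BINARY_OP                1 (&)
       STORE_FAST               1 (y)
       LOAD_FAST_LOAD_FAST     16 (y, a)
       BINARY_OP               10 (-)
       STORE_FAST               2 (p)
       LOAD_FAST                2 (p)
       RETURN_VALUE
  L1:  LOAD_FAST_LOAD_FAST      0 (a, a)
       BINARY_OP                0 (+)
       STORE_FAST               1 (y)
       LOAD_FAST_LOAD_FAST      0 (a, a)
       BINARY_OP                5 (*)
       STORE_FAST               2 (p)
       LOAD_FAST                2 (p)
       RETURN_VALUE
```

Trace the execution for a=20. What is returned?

-4

LOAD_FAST a → push 20. Stack: [20]
LOAD_CONST → push 15. Stack: [20, 15]
COMPARE_OP bool(>=) → 20 vs 15 = True. Stack: [True]
POP_JUMP_IF_FALSE → pop True; no jump. Stack: []
LOAD_CONST → push 48. Stack: [48]
LOAD_FAST a → push 20. Stack: [48, 20]
BINARY_OP & → 48 & 20 = 16. Stack: [16]
STORE_FAST y → y=16. Stack: []
LOAD_FAST_LOAD_FAST y,a → push 16,20. Stack: [16, 20]
BINARY_OP - → 16 - 20 = -4. Stack: [-4]
STORE_FAST p → p=-4. Stack: []
LOAD_FAST p → push -4. Stack: [-4]
RETURN_VALUE → return -4.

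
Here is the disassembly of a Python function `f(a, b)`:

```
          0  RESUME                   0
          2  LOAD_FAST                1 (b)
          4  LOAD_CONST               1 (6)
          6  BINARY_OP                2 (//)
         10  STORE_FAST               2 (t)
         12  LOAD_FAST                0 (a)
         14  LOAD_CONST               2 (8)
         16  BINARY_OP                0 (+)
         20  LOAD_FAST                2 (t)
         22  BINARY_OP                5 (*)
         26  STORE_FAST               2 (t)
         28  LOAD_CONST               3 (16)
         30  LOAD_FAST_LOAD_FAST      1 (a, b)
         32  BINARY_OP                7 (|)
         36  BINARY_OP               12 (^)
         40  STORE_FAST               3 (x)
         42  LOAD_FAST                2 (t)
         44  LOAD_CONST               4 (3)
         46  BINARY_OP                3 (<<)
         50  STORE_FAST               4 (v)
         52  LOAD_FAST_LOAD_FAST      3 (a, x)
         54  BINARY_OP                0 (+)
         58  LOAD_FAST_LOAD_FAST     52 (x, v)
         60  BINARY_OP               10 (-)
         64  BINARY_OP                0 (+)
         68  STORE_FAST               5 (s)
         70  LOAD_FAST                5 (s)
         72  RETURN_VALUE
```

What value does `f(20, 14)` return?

-400

LOAD_FAST b → push 14. Stack: [14]
LOAD_CONST → push 6. Stack: [14, 6]
BINARY_OP // → 14 // 6 = 2. Stack: [2]
STORE_FAST t → t=2. Stack: []
LOAD_FAST a → push 20. Stack: [20]
LOAD_CONST → push 8. Stack: [20, 8]
BINARY_OP + → 20 + 8 = 28. Stack: [28]
LOAD_FAST t → push 2. Stack: [28, 2]
BINARY_OP * → 28 * 2 = 56. Stack: [56]
STORE_FAST t → t=56. Stack: []
LOAD_CONST → push 16. Stack: [16]
LOAD_FAST_LOAD_FAST a,b → push 20,14. Stack: [16, 20, 14]
BINARY_OP | → 20 | 14 = 30. Stack: [16, 30]
BINARY_OP ^ → 16 ^ 30 = 14. Stack: [14]
STORE_FAST x → x=14. Stack: []
LOAD_FAST t → push 56. Stack: [56]
LOAD_CONST → push 3. Stack: [56, 3]
BINARY_OP << → 56 << 3 = 448. Stack: [448]
STORE_FAST v → v=448. Stack: []
LOAD_FAST_LOAD_FAST a,x → push 20,14. Stack: [20, 14]
BINARY_OP + → 20 + 14 = 34. Stack: [34]
LOAD_FAST_LOAD_FAST x,v → push 14,448. Stack: [34, 14, 448]
BINARY_OP - → 14 - 448 = -434. Stack: [34, -434]
BINARY_OP + → 34 + -434 = -400. Stack: [-400]
STORE_FAST s → s=-400. Stack: []
LOAD_FAST s → push -400. Stack: [-400]
RETURN_VALUE → return -400.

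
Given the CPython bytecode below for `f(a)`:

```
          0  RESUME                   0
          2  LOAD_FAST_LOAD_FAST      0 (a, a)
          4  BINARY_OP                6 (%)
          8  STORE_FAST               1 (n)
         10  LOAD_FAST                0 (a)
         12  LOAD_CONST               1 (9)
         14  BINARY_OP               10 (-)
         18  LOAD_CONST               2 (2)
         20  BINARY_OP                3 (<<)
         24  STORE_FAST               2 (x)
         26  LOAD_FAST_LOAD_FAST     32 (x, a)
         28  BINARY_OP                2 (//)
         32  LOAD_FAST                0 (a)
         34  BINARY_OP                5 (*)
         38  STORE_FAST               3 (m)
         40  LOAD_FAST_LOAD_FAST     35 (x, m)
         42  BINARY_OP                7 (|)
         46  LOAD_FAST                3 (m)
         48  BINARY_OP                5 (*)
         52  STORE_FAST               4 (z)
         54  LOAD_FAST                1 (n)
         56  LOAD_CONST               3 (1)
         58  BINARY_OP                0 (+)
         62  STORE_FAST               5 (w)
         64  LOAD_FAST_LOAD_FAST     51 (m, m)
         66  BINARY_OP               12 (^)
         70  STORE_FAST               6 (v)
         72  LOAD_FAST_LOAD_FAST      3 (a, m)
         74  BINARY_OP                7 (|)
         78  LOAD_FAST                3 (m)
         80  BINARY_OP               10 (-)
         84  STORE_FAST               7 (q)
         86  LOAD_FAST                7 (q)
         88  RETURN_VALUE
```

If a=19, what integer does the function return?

LOAD_FAST_LOAD_FAST a,a → push 19,19. Stack: [19, 19]
BINARY_OP % → 19 % 19 = 0. Stack: [0]
STORE_FAST n → n=0. Stack: []
LOAD_FAST a → push 19. Stack: [19]
LOAD_CONST → push 9. Stack: [19, 9]
BINARY_OP - → 19 - 9 = 10. Stack: [10]
LOAD_CONST → push 2. Stack: [10, 2]
BINARY_OP << → 10 << 2 = 40. Stack: [40]
STORE_FAST x → x=40. Stack: []
LOAD_FAST_LOAD_FAST x,a → push 40,19. Stack: [40, 19]
BINARY_OP // → 40 // 19 = 2. Stack: [2]
LOAD_FAST a → push 19. Stack: [2, 19]
BINARY_OP * → 2 * 19 = 38. Stack: [38]
STORE_FAST m → m=38. Stack: []
LOAD_FAST_LOAD_FAST x,m → push 40,38. Stack: [40, 38]
BINARY_OP | → 40 | 38 = 46. Stack: [46]
LOAD_FAST m → push 38. Stack: [46, 38]
BINARY_OP * → 46 * 38 = 1748. Stack: [1748]
STORE_FAST z → z=1748. Stack: []
LOAD_FAST n → push 0. Stack: [0]
LOAD_CONST → push 1. Stack: [0, 1]
BINARY_OP + → 0 + 1 = 1. Stack: [1]
STORE_FAST w → w=1. Stack: []
LOAD_FAST_LOAD_FAST m,m → push 38,38. Stack: [38, 38]
BINARY_OP ^ → 38 ^ 38 = 0. Stack: [0]
STORE_FAST v → v=0. Stack: []
LOAD_FAST_LOAD_FAST a,m → push 19,38. Stack: [19, 38]
BINARY_OP | → 19 | 38 = 55. Stack: [55]
LOAD_FAST m → push 38. Stack: [55, 38]
BINARY_OP - → 55 - 38 = 17. Stack: [17]
STORE_FAST q → q=17. Stack: []
LOAD_FAST q → push 17. Stack: [17]
RETURN_VALUE → return 17.

17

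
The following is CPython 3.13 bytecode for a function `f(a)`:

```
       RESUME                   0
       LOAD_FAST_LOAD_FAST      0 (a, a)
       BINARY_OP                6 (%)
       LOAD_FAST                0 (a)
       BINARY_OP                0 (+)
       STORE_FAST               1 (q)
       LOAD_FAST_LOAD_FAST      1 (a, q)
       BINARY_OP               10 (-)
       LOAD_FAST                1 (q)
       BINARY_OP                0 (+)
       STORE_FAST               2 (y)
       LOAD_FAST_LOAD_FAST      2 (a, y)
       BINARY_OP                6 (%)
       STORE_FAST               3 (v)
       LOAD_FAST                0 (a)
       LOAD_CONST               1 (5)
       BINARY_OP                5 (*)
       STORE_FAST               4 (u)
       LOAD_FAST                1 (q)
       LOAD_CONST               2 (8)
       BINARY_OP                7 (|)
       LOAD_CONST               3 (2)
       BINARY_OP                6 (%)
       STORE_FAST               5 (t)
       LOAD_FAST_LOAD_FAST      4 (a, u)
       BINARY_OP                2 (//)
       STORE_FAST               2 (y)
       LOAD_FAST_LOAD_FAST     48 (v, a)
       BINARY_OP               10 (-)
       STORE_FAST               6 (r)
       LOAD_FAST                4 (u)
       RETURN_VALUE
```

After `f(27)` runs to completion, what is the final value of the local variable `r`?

-27

LOAD_FAST_LOAD_FAST a,a → push 27,27. Stack: [27, 27]
BINARY_OP % → 27 % 27 = 0. Stack: [0]
LOAD_FAST a → push 27. Stack: [0, 27]
BINARY_OP + → 0 + 27 = 27. Stack: [27]
STORE_FAST q → q=27. Stack: []
LOAD_FAST_LOAD_FAST a,q → push 27,27. Stack: [27, 27]
BINARY_OP - → 27 - 27 = 0. Stack: [0]
LOAD_FAST q → push 27. Stack: [0, 27]
BINARY_OP + → 0 + 27 = 27. Stack: [27]
STORE_FAST y → y=27. Stack: []
LOAD_FAST_LOAD_FAST a,y → push 27,27. Stack: [27, 27]
BINARY_OP % → 27 % 27 = 0. Stack: [0]
STORE_FAST v → v=0. Stack: []
LOAD_FAST a → push 27. Stack: [27]
LOAD_CONST → push 5. Stack: [27, 5]
BINARY_OP * → 27 * 5 = 135. Stack: [135]
STORE_FAST u → u=135. Stack: []
LOAD_FAST q → push 27. Stack: [27]
LOAD_CONST → push 8. Stack: [27, 8]
BINARY_OP | → 27 | 8 = 27. Stack: [27]
LOAD_CONST → push 2. Stack: [27, 2]
BINARY_OP % → 27 % 2 = 1. Stack: [1]
STORE_FAST t → t=1. Stack: []
LOAD_FAST_LOAD_FAST a,u → push 27,135. Stack: [27, 135]
BINARY_OP // → 27 // 135 = 0. Stack: [0]
STORE_FAST y → y=0. Stack: []
LOAD_FAST_LOAD_FAST v,a → push 0,27. Stack: [0, 27]
BINARY_OP - → 0 - 27 = -27. Stack: [-27]
STORE_FAST r → r=-27. Stack: []
LOAD_FAST u → push 135. Stack: [135]
RETURN_VALUE → return 135.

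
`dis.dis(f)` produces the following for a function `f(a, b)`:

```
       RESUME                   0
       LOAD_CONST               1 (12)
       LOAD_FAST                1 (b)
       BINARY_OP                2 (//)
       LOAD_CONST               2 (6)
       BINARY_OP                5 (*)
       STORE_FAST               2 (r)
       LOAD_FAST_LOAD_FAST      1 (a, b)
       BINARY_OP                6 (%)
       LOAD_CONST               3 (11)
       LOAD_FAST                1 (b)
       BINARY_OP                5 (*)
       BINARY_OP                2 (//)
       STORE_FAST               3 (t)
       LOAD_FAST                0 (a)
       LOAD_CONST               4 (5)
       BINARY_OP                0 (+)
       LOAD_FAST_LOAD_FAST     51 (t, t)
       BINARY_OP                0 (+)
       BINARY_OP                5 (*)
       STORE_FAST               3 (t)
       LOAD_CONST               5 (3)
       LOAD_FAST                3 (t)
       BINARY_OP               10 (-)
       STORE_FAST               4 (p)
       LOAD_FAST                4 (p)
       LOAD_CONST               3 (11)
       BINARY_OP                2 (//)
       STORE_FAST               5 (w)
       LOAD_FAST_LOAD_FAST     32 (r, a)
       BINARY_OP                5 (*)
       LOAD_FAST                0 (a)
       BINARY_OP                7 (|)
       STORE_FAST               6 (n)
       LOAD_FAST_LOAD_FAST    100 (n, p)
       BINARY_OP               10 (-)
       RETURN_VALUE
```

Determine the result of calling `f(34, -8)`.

-409

LOAD_CONST → push 12. Stack: [12]
LOAD_FAST b → push -8. Stack: [12, -8]
BINARY_OP // → 12 // -8 = -2. Stack: [-2]
LOAD_CONST → push 6. Stack: [-2, 6]
BINARY_OP * → -2 * 6 = -12. Stack: [-12]
STORE_FAST r → r=-12. Stack: []
LOAD_FAST_LOAD_FAST a,b → push 34,-8. Stack: [34, -8]
BINARY_OP % → 34 % -8 = -6. Stack: [-6]
LOAD_CONST → push 11. Stack: [-6, 11]
LOAD_FAST b → push -8. Stack: [-6, 11, -8]
BINARY_OP * → 11 * -8 = -88. Stack: [-6, -88]
BINARY_OP // → -6 // -88 = 0. Stack: [0]
STORE_FAST t → t=0. Stack: []
LOAD_FAST a → push 34. Stack: [34]
LOAD_CONST → push 5. Stack: [34, 5]
BINARY_OP + → 34 + 5 = 39. Stack: [39]
LOAD_FAST_LOAD_FAST t,t → push 0,0. Stack: [39, 0, 0]
BINARY_OP + → 0 + 0 = 0. Stack: [39, 0]
BINARY_OP * → 39 * 0 = 0. Stack: [0]
STORE_FAST t → t=0. Stack: []
LOAD_CONST → push 3. Stack: [3]
LOAD_FAST t → push 0. Stack: [3, 0]
BINARY_OP - → 3 - 0 = 3. Stack: [3]
STORE_FAST p → p=3. Stack: []
LOAD_FAST p → push 3. Stack: [3]
LOAD_CONST → push 11. Stack: [3, 11]
BINARY_OP // → 3 // 11 = 0. Stack: [0]
STORE_FAST w → w=0. Stack: []
LOAD_FAST_LOAD_FAST r,a → push -12,34. Stack: [-12, 34]
BINARY_OP * → -12 * 34 = -408. Stack: [-408]
LOAD_FAST a → push 34. Stack: [-408, 34]
BINARY_OP | → -408 | 34 = -406. Stack: [-406]
STORE_FAST n → n=-406. Stack: []
LOAD_FAST_LOAD_FAST n,p → push -406,3. Stack: [-406, 3]
BINARY_OP - → -406 - 3 = -409. Stack: [-409]
RETURN_VALUE → return -409.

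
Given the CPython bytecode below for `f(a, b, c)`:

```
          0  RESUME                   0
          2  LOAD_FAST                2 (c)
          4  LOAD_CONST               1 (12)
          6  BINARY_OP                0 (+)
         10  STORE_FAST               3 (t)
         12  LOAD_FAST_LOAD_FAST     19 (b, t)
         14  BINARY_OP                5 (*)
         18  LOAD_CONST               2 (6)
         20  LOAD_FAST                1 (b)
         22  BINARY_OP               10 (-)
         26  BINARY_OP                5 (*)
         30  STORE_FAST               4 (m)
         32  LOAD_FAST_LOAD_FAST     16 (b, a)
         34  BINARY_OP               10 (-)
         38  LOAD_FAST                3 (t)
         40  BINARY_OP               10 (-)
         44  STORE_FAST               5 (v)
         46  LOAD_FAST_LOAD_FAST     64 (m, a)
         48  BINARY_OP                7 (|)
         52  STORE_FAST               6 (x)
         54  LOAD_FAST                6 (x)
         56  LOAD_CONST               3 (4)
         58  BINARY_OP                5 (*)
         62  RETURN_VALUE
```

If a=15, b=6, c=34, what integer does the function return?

LOAD_FAST c → push 34. Stack: [34]
LOAD_CONST → push 12. Stack: [34, 12]
BINARY_OP + → 34 + 12 = 46. Stack: [46]
STORE_FAST t → t=46. Stack: []
LOAD_FAST_LOAD_FAST b,t → push 6,46. Stack: [6, 46]
BINARY_OP * → 6 * 46 = 276. Stack: [276]
LOAD_CONST → push 6. Stack: [276, 6]
LOAD_FAST b → push 6. Stack: [276, 6, 6]
BINARY_OP - → 6 - 6 = 0. Stack: [276, 0]
BINARY_OP * → 276 * 0 = 0. Stack: [0]
STORE_FAST m → m=0. Stack: []
LOAD_FAST_LOAD_FAST b,a → push 6,15. Stack: [6, 15]
BINARY_OP - → 6 - 15 = -9. Stack: [-9]
LOAD_FAST t → push 46. Stack: [-9, 46]
BINARY_OP - → -9 - 46 = -55. Stack: [-55]
STORE_FAST v → v=-55. Stack: []
LOAD_FAST_LOAD_FAST m,a → push 0,15. Stack: [0, 15]
BINARY_OP | → 0 | 15 = 15. Stack: [15]
STORE_FAST x → x=15. Stack: []
LOAD_FAST x → push 15. Stack: [15]
LOAD_CONST → push 4. Stack: [15, 4]
BINARY_OP * → 15 * 4 = 60. Stack: [60]
RETURN_VALUE → return 60.

60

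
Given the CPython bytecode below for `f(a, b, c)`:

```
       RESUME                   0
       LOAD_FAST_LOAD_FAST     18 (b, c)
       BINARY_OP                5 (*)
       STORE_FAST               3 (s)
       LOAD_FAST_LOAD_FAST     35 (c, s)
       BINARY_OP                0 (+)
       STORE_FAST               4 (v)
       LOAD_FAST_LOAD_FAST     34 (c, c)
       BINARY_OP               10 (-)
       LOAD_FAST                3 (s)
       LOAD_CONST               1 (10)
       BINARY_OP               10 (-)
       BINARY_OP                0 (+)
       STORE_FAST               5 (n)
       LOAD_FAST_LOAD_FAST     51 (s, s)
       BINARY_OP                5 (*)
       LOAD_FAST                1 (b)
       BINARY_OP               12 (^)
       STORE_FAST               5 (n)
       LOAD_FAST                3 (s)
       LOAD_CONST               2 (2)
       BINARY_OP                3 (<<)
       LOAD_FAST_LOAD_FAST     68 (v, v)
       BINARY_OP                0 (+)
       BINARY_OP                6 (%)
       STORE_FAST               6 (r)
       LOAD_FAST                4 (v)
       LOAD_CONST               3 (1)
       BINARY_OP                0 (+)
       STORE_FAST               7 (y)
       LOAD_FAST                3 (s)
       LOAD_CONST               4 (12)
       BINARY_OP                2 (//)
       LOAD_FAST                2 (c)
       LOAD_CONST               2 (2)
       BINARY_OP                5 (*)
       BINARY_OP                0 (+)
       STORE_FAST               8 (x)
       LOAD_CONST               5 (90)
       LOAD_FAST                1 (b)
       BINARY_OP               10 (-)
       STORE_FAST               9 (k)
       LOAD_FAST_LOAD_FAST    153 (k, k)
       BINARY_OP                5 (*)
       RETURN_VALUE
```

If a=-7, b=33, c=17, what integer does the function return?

3249

LOAD_FAST_LOAD_FAST b,c → push 33,17. Stack: [33, 17]
BINARY_OP * → 33 * 17 = 561. Stack: [561]
STORE_FAST s → s=561. Stack: []
LOAD_FAST_LOAD_FAST c,s → push 17,561. Stack: [17, 561]
BINARY_OP + → 17 + 561 = 578. Stack: [578]
STORE_FAST v → v=578. Stack: []
LOAD_FAST_LOAD_FAST c,c → push 17,17. Stack: [17, 17]
BINARY_OP - → 17 - 17 = 0. Stack: [0]
LOAD_FAST s → push 561. Stack: [0, 561]
LOAD_CONST → push 10. Stack: [0, 561, 10]
BINARY_OP - → 561 - 10 = 551. Stack: [0, 551]
BINARY_OP + → 0 + 551 = 551. Stack: [551]
STORE_FAST n → n=551. Stack: []
LOAD_FAST_LOAD_FAST s,s → push 561,561. Stack: [561, 561]
BINARY_OP * → 561 * 561 = 314721. Stack: [314721]
LOAD_FAST b → push 33. Stack: [314721, 33]
BINARY_OP ^ → 314721 ^ 33 = 314688. Stack: [314688]
STORE_FAST n → n=314688. Stack: []
LOAD_FAST s → push 561. Stack: [561]
LOAD_CONST → push 2. Stack: [561, 2]
BINARY_OP << → 561 << 2 = 2244. Stack: [2244]
LOAD_FAST_LOAD_FAST v,v → push 578,578. Stack: [2244, 578, 578]
BINARY_OP + → 578 + 578 = 1156. Stack: [2244, 1156]
BINARY_OP % → 2244 % 1156 = 1088. Stack: [1088]
STORE_FAST r → r=1088. Stack: []
LOAD_FAST v → push 578. Stack: [578]
LOAD_CONST → push 1. Stack: [578, 1]
BINARY_OP + → 578 + 1 = 579. Stack: [579]
STORE_FAST y → y=579. Stack: []
LOAD_FAST s → push 561. Stack: [561]
LOAD_CONST → push 12. Stack: [561, 12]
BINARY_OP // → 561 // 12 = 46. Stack: [46]
LOAD_FAST c → push 17. Stack: [46, 17]
LOAD_CONST → push 2. Stack: [46, 17, 2]
BINARY_OP * → 17 * 2 = 34. Stack: [46, 34]
BINARY_OP + → 46 + 34 = 80. Stack: [80]
STORE_FAST x → x=80. Stack: []
LOAD_CONST → push 90. Stack: [90]
LOAD_FAST b → push 33. Stack: [90, 33]
BINARY_OP - → 90 - 33 = 57. Stack: [57]
STORE_FAST k → k=57. Stack: []
LOAD_FAST_LOAD_FAST k,k → push 57,57. Stack: [57, 57]
BINARY_OP * → 57 * 57 = 3249. Stack: [3249]
RETURN_VALUE → return 3249.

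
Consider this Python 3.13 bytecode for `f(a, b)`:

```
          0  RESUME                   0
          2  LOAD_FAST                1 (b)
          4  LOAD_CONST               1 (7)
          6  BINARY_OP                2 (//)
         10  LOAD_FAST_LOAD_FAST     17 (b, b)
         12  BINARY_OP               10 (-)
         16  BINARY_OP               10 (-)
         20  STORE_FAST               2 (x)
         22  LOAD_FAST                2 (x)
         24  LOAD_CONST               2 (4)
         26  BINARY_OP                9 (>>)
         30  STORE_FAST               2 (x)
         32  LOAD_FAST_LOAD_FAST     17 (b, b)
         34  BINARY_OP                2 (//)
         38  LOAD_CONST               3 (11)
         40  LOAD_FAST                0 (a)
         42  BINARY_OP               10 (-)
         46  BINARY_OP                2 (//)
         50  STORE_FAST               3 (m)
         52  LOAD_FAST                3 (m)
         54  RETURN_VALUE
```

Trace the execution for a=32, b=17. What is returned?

-1

LOAD_FAST b → push 17. Stack: [17]
LOAD_CONST → push 7. Stack: [17, 7]
BINARY_OP // → 17 // 7 = 2. Stack: [2]
LOAD_FAST_LOAD_FAST b,b → push 17,17. Stack: [2, 17, 17]
BINARY_OP - → 17 - 17 = 0. Stack: [2, 0]
BINARY_OP - → 2 - 0 = 2. Stack: [2]
STORE_FAST x → x=2. Stack: []
LOAD_FAST x → push 2. Stack: [2]
LOAD_CONST → push 4. Stack: [2, 4]
BINARY_OP >> → 2 >> 4 = 0. Stack: [0]
STORE_FAST x → x=0. Stack: []
LOAD_FAST_LOAD_FAST b,b → push 17,17. Stack: [17, 17]
BINARY_OP // → 17 // 17 = 1. Stack: [1]
LOAD_CONST → push 11. Stack: [1, 11]
LOAD_FAST a → push 32. Stack: [1, 11, 32]
BINARY_OP - → 11 - 32 = -21. Stack: [1, -21]
BINARY_OP // → 1 // -21 = -1. Stack: [-1]
STORE_FAST m → m=-1. Stack: []
LOAD_FAST m → push -1. Stack: [-1]
RETURN_VALUE → return -1.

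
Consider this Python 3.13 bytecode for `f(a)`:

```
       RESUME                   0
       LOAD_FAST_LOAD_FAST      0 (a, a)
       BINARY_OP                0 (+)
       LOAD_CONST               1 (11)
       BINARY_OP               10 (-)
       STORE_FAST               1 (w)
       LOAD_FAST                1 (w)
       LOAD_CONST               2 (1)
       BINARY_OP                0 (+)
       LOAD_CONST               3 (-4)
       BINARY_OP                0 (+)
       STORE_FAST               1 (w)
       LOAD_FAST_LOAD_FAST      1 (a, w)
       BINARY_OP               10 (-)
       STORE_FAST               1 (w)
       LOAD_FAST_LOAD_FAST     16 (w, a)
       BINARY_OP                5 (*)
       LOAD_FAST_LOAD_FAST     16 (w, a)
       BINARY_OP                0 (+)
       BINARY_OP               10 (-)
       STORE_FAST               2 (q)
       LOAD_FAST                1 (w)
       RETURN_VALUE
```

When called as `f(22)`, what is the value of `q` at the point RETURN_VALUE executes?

LOAD_FAST_LOAD_FAST a,a → push 22,22. Stack: [22, 22]
BINARY_OP + → 22 + 22 = 44. Stack: [44]
LOAD_CONST → push 11. Stack: [44, 11]
BINARY_OP - → 44 - 11 = 33. Stack: [33]
STORE_FAST w → w=33. Stack: []
LOAD_FAST w → push 33. Stack: [33]
LOAD_CONST → push 1. Stack: [33, 1]
BINARY_OP + → 33 + 1 = 34. Stack: [34]
LOAD_CONST → push -4. Stack: [34, -4]
BINARY_OP + → 34 + -4 = 30. Stack: [30]
STORE_FAST w → w=30. Stack: []
LOAD_FAST_LOAD_FAST a,w → push 22,30. Stack: [22, 30]
BINARY_OP - → 22 - 30 = -8. Stack: [-8]
STORE_FAST w → w=-8. Stack: []
LOAD_FAST_LOAD_FAST w,a → push -8,22. Stack: [-8, 22]
BINARY_OP * → -8 * 22 = -176. Stack: [-176]
LOAD_FAST_LOAD_FAST w,a → push -8,22. Stack: [-176, -8, 22]
BINARY_OP + → -8 + 22 = 14. Stack: [-176, 14]
BINARY_OP - → -176 - 14 = -190. Stack: [-190]
STORE_FAST q → q=-190. Stack: []
LOAD_FAST w → push -8. Stack: [-8]
RETURN_VALUE → return -8.

-190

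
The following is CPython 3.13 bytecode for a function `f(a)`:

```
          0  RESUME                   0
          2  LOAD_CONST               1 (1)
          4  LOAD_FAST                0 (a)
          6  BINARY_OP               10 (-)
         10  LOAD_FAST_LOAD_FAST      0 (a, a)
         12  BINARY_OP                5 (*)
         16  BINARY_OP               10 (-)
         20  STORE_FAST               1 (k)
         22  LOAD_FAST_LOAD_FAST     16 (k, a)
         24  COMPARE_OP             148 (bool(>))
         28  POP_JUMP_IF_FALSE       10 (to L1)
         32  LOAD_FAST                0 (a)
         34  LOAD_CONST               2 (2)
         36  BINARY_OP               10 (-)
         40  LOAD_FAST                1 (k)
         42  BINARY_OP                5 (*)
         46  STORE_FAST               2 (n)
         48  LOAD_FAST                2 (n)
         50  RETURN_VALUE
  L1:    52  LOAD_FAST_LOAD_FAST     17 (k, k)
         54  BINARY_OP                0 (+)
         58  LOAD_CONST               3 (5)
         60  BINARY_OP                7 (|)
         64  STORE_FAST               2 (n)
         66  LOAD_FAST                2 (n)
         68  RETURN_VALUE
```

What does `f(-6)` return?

-57

LOAD_CONST → push 1. Stack: [1]
LOAD_FAST a → push -6. Stack: [1, -6]
BINARY_OP - → 1 - -6 = 7. Stack: [7]
LOAD_FAST_LOAD_FAST a,a → push -6,-6. Stack: [7, -6, -6]
BINARY_OP * → -6 * -6 = 36. Stack: [7, 36]
BINARY_OP - → 7 - 36 = -29. Stack: [-29]
STORE_FAST k → k=-29. Stack: []
LOAD_FAST_LOAD_FAST k,a → push -29,-6. Stack: [-29, -6]
COMPARE_OP bool(>) → -29 vs -6 = False. Stack: [False]
POP_JUMP_IF_FALSE → pop False; jump. Stack: []
LOAD_FAST_LOAD_FAST k,k → push -29,-29. Stack: [-29, -29]
BINARY_OP + → -29 + -29 = -58. Stack: [-58]
LOAD_CONST → push 5. Stack: [-58, 5]
BINARY_OP | → -58 | 5 = -57. Stack: [-57]
STORE_FAST n → n=-57. Stack: []
LOAD_FAST n → push -57. Stack: [-57]
RETURN_VALUE → return -57.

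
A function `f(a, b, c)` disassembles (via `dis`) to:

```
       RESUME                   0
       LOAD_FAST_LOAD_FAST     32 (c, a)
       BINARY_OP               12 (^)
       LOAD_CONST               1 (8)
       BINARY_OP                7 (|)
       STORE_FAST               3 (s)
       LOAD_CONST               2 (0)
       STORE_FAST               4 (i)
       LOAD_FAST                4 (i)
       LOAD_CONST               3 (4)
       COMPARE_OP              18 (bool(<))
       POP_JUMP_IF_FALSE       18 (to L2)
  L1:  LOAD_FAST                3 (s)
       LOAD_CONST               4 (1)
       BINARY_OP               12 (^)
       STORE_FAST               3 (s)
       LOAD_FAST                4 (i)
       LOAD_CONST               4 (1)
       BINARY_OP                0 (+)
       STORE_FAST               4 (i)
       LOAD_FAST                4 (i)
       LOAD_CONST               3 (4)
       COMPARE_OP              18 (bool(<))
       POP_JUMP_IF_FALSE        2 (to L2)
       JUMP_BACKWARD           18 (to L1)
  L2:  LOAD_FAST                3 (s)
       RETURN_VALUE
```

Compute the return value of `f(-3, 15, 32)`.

-35

LOAD_FAST_LOAD_FAST c,a → push 32,-3. Stack: [32, -3]
BINARY_OP ^ → 32 ^ -3 = -35. Stack: [-35]
LOAD_CONST → push 8. Stack: [-35, 8]
BINARY_OP | → -35 | 8 = -35. Stack: [-35]
STORE_FAST s → s=-35. Stack: []
LOAD_CONST → push 0. Stack: [0]
STORE_FAST i → i=0. Stack: []
LOAD_FAST i → push 0. Stack: [0]
LOAD_CONST → push 4. Stack: [0, 4]
COMPARE_OP bool(<) → 0 vs 4 = True. Stack: [True]
POP_JUMP_IF_FALSE → pop True; no jump. Stack: []
LOAD_FAST s → push -35. Stack: [-35]
LOAD_CONST → push 1. Stack: [-35, 1]
BINARY_OP ^ → -35 ^ 1 = -36. Stack: [-36]
STORE_FAST s → s=-36. Stack: []
LOAD_FAST i → push 0. Stack: [0]
LOAD_CONST → push 1. Stack: [0, 1]
BINARY_OP + → 0 + 1 = 1. Stack: [1]
STORE_FAST i → i=1. Stack: []
LOAD_FAST i → push 1. Stack: [1]
LOAD_CONST → push 4. Stack: [1, 4]
COMPARE_OP bool(<) → 1 vs 4 = True. Stack: [True]
POP_JUMP_IF_FALSE → pop True; no jump. Stack: []
LOAD_FAST s → push -36. Stack: [-36]
LOAD_CONST → push 1. Stack: [-36, 1]
BINARY_OP ^ → -36 ^ 1 = -35. Stack: [-35]
STORE_FAST s → s=-35. Stack: []
LOAD_FAST i → push 1. Stack: [1]
LOAD_CONST → push 1. Stack: [1, 1]
BINARY_OP + → 1 + 1 = 2. Stack: [2]
STORE_FAST i → i=2. Stack: []
LOAD_FAST i → push 2. Stack: [2]
LOAD_CONST → push 4. Stack: [2, 4]
COMPARE_OP bool(<) → 2 vs 4 = True. Stack: [True]
POP_JUMP_IF_FALSE → pop True; no jump. Stack: []
LOAD_FAST s → push -35. Stack: [-35]
LOAD_CONST → push 1. Stack: [-35, 1]
BINARY_OP ^ → -35 ^ 1 = -36. Stack: [-36]
STORE_FAST s → s=-36. Stack: []
LOAD_FAST i → push 2. Stack: [2]
LOAD_CONST → push 1. Stack: [2, 1]
BINARY_OP + → 2 + 1 = 3. Stack: [3]
STORE_FAST i → i=3. Stack: []
LOAD_FAST i → push 3. Stack: [3]
LOAD_CONST → push 4. Stack: [3, 4]
COMPARE_OP bool(<) → 3 vs 4 = True. Stack: [True]
POP_JUMP_IF_FALSE → pop True; no jump. Stack: []
LOAD_FAST s → push -36. Stack: [-36]
LOAD_CONST → push 1. Stack: [-36, 1]
BINARY_OP ^ → -36 ^ 1 = -35. Stack: [-35]
STORE_FAST s → s=-35. Stack: []
LOAD_FAST i → push 3. Stack: [3]
LOAD_CONST → push 1. Stack: [3, 1]
BINARY_OP + → 3 + 1 = 4. Stack: [4]
STORE_FAST i → i=4. Stack: []
LOAD_FAST i → push 4. Stack: [4]
LOAD_CONST → push 4. Stack: [4, 4]
COMPARE_OP bool(<) → 4 vs 4 = False. Stack: [False]
POP_JUMP_IF_FALSE → pop False; jump. Stack: []
LOAD_FAST s → push -35. Stack: [-35]
RETURN_VALUE → return -35.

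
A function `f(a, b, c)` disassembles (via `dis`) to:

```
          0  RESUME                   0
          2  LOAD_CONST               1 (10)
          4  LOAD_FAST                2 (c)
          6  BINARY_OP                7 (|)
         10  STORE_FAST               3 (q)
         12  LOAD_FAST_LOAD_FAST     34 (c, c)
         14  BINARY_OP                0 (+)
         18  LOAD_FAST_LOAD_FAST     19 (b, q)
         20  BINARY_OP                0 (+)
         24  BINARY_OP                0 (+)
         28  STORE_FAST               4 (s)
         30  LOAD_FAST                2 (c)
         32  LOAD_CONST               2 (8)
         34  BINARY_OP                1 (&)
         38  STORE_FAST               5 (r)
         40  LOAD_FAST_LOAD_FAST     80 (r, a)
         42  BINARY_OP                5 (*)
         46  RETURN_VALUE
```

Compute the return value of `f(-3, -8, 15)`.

-24

LOAD_CONST → push 10. Stack: [10]
LOAD_FAST c → push 15. Stack: [10, 15]
BINARY_OP | → 10 | 15 = 15. Stack: [15]
STORE_FAST q → q=15. Stack: []
LOAD_FAST_LOAD_FAST c,c → push 15,15. Stack: [15, 15]
BINARY_OP + → 15 + 15 = 30. Stack: [30]
LOAD_FAST_LOAD_FAST b,q → push -8,15. Stack: [30, -8, 15]
BINARY_OP + → -8 + 15 = 7. Stack: [30, 7]
BINARY_OP + → 30 + 7 = 37. Stack: [37]
STORE_FAST s → s=37. Stack: []
LOAD_FAST c → push 15. Stack: [15]
LOAD_CONST → push 8. Stack: [15, 8]
BINARY_OP & → 15 & 8 = 8. Stack: [8]
STORE_FAST r → r=8. Stack: []
LOAD_FAST_LOAD_FAST r,a → push 8,-3. Stack: [8, -3]
BINARY_OP * → 8 * -3 = -24. Stack: [-24]
RETURN_VALUE → return -24.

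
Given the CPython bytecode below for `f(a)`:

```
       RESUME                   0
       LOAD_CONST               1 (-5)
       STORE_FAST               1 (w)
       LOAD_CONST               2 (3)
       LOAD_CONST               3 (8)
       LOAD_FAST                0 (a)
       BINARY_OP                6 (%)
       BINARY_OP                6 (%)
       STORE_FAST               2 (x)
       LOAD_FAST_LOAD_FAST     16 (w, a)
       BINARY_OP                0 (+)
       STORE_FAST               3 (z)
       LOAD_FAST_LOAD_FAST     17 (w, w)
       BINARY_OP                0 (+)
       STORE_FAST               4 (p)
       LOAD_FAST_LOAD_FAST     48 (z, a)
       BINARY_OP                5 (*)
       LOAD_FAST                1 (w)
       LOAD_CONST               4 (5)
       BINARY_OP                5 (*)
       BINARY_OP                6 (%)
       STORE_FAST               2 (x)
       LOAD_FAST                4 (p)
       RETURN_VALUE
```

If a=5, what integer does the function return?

LOAD_CONST → push -5. Stack: [-5]
STORE_FAST w → w=-5. Stack: []
LOAD_CONST → push 3. Stack: [3]
LOAD_CONST → push 8. Stack: [3, 8]
LOAD_FAST a → push 5. Stack: [3, 8, 5]
BINARY_OP % → 8 % 5 = 3. Stack: [3, 3]
BINARY_OP % → 3 % 3 = 0. Stack: [0]
STORE_FAST x → x=0. Stack: []
LOAD_FAST_LOAD_FAST w,a → push -5,5. Stack: [-5, 5]
BINARY_OP + → -5 + 5 = 0. Stack: [0]
STORE_FAST z → z=0. Stack: []
LOAD_FAST_LOAD_FAST w,w → push -5,-5. Stack: [-5, -5]
BINARY_OP + → -5 + -5 = -10. Stack: [-10]
STORE_FAST p → p=-10. Stack: []
LOAD_FAST_LOAD_FAST z,a → push 0,5. Stack: [0, 5]
BINARY_OP * → 0 * 5 = 0. Stack: [0]
LOAD_FAST w → push -5. Stack: [0, -5]
LOAD_CONST → push 5. Stack: [0, -5, 5]
BINARY_OP * → -5 * 5 = -25. Stack: [0, -25]
BINARY_OP % → 0 % -25 = 0. Stack: [0]
STORE_FAST x → x=0. Stack: []
LOAD_FAST p → push -10. Stack: [-10]
RETURN_VALUE → return -10.

-10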